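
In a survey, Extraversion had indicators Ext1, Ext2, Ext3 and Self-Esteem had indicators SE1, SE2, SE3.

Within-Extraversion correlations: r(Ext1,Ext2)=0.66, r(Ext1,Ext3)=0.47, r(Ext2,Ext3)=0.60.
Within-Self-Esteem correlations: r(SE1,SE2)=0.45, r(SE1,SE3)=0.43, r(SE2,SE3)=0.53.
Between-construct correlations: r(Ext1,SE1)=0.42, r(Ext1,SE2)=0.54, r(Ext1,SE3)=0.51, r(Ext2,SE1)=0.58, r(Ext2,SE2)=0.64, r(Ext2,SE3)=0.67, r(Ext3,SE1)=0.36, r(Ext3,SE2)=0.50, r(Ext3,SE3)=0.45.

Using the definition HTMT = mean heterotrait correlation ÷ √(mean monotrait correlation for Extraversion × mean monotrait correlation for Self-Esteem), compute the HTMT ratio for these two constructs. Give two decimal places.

Between-construct mean = 4.67/9 = 0.5189.
Mean within-Ext = 1.73/3 = 0.5767; mean within-SE = 1.41/3 = 0.4700.
Geometric mean = √(0.5767 × 0.4700) = 0.5206.
HTMT = 0.5189 / 0.5206 = 1.00.

1.00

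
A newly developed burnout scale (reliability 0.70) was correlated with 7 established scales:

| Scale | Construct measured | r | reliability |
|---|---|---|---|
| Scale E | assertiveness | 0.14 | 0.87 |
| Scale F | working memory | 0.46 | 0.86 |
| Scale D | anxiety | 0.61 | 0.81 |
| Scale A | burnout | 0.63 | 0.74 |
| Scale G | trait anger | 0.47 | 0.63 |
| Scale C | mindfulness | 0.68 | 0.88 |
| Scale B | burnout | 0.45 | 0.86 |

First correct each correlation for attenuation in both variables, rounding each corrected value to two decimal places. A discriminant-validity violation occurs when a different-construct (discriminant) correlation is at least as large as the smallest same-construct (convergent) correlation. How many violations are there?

Disattenuated r (r / √(r_scale · r_new)):
  Scale E (disc): 0.14 / √(0.87·0.70) = 0.18
  Scale F (disc): 0.46 / √(0.86·0.70) = 0.59
  Scale D (disc): 0.61 / √(0.81·0.70) = 0.81
  Scale A (conv): 0.63 / √(0.74·0.70) = 0.88
  Scale G (disc): 0.47 / √(0.63·0.70) = 0.71
  Scale C (disc): 0.68 / √(0.88·0.70) = 0.87
  Scale B (conv): 0.45 / √(0.86·0.70) = 0.58
Smallest convergent = 0.58. Discriminant values: 0.18, 0.59, 0.81, 0.71, 0.87; count ≥ 0.58 → 4.

4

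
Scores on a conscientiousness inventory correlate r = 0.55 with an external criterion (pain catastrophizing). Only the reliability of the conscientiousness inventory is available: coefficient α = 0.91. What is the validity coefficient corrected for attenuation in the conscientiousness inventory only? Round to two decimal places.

Single correction: r_c = r_obs / √r_xx = 0.55 / √0.91 = 0.55 / 0.9539 ≈ 0.58.

0.58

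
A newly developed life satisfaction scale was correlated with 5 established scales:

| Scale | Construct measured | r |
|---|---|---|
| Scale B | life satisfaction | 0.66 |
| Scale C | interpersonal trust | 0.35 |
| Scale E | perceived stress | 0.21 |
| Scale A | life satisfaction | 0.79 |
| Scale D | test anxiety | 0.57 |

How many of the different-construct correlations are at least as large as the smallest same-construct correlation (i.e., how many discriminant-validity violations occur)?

0

Convergent (same construct = life satisfaction): Scale B, Scale A.
Smallest convergent = 0.66. Discriminant values: 0.35, 0.21, 0.57; count ≥ 0.66 → 0.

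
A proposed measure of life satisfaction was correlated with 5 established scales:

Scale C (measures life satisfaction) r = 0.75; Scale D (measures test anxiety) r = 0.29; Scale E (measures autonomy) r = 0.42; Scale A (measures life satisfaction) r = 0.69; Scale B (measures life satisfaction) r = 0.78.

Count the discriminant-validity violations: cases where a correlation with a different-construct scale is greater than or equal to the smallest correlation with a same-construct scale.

Convergent (same construct = life satisfaction): Scale C, Scale A, Scale B.
Smallest convergent = 0.69. Discriminant values: 0.29, 0.42; count ≥ 0.69 → 0.

0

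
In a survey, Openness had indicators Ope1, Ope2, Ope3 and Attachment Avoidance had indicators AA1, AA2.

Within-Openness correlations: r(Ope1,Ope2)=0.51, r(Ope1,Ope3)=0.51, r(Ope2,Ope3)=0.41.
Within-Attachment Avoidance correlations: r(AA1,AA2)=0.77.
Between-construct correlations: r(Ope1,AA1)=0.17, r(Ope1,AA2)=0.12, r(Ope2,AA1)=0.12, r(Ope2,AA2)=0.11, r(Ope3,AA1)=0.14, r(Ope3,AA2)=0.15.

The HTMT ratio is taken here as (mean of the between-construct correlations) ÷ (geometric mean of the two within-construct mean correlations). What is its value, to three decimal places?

0.223

Between-construct mean = 0.81/6 = 0.1350.
Mean within-Ope = 1.43/3 = 0.4767; mean within-AA = 0.77/1 = 0.7700.
Geometric mean = √(0.4767 × 0.7700) = 0.6059.
HTMT = 0.1350 / 0.6059 = 0.223.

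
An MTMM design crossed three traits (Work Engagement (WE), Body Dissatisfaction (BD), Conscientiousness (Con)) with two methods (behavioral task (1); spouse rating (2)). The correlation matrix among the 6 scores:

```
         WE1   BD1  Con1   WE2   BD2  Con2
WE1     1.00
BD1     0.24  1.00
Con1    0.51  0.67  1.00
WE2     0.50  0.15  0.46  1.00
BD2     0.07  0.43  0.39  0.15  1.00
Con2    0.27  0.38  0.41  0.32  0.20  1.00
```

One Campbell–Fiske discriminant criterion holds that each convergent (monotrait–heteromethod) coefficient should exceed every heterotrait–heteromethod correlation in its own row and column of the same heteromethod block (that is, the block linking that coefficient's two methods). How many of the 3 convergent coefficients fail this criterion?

Convergent coefficients and their comparison sets:
WE (methods 1·2): 0.50 vs {0.07, 0.15, 0.27, 0.46} → pass.
BD (methods 1·2): 0.43 vs {0.15, 0.07, 0.38, 0.39} → pass.
Con (methods 1·2): 0.41 vs {0.46, 0.27, 0.39, 0.38} → fail.
1 of 3 fail.

1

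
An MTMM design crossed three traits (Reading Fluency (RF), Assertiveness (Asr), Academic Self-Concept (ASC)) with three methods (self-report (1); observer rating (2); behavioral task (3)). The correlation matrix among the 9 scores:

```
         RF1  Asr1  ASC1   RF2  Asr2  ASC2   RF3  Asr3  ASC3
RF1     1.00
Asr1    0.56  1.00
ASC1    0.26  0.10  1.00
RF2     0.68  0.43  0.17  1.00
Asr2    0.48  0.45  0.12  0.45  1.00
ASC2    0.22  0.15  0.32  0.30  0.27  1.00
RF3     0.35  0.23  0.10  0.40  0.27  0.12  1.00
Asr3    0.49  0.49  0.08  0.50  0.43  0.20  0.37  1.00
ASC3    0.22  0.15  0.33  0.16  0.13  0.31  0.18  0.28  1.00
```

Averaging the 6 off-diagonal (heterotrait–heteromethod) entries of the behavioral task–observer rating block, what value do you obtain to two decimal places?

HTHM values (method 3 × method 2): 0.27, 0.12, 0.50, 0.20, 0.16, 0.13; mean = 1.38/6 = 0.23.

0.23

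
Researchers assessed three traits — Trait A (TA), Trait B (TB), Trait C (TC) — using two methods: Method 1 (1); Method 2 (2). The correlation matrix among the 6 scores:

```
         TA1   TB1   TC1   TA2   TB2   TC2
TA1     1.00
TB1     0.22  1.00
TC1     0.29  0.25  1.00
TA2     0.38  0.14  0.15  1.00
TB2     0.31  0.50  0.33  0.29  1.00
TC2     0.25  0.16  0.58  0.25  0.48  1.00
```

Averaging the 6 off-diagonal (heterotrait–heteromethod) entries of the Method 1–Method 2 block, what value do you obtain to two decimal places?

0.22

HTHM values (method 1 × method 2): 0.31, 0.25, 0.14, 0.16, 0.15, 0.33; mean = 1.34/6 = 0.22.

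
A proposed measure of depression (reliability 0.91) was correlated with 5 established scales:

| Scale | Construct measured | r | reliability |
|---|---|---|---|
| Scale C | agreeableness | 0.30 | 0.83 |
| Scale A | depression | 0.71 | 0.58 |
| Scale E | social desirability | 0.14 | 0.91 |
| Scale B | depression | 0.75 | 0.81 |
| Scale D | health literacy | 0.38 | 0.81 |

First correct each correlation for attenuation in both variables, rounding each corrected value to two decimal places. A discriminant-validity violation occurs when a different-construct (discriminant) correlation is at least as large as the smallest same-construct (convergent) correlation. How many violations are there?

0

Disattenuated r (r / √(r_scale · r_new)):
  Scale C (disc): 0.30 / √(0.83·0.91) = 0.35
  Scale A (conv): 0.71 / √(0.58·0.91) = 0.98
  Scale E (disc): 0.14 / √(0.91·0.91) = 0.15
  Scale B (conv): 0.75 / √(0.81·0.91) = 0.87
  Scale D (disc): 0.38 / √(0.81·0.91) = 0.44
Smallest convergent = 0.87. Discriminant values: 0.35, 0.15, 0.44; count ≥ 0.87 → 0.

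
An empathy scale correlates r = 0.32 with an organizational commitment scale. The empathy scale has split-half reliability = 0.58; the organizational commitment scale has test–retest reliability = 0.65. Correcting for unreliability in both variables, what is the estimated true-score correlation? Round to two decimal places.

r_true = r_obs / √(r_xx · r_yy) = 0.32 / √(0.58 × 0.65) = 0.32 / √0.3770 = 0.32 / 0.6140 ≈ 0.52.

0.52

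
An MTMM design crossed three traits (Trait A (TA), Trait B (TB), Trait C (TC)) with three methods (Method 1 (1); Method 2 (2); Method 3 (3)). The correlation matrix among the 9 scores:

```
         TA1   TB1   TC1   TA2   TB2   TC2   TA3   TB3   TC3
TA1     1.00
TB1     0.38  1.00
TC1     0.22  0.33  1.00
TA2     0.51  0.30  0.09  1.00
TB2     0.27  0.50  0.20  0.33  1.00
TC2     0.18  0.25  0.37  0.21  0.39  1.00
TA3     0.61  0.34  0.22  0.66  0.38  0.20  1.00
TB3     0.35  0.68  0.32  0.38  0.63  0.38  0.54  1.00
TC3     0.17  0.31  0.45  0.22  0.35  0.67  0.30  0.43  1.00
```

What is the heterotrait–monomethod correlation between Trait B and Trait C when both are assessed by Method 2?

0.39

Different traits, same method: r(TB2, TC2) = 0.39.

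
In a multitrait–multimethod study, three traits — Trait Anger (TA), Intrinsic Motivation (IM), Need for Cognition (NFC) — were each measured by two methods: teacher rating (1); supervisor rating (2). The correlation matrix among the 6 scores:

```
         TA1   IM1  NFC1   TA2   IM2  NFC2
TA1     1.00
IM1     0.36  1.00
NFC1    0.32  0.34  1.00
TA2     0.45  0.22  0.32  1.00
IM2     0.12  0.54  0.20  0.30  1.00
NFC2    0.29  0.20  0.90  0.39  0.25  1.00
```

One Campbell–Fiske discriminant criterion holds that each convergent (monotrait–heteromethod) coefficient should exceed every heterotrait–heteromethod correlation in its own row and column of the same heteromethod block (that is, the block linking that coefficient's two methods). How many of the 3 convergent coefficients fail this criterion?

0

Convergent coefficients and their comparison sets:
TA (methods 1·2): 0.45 vs {0.12, 0.22, 0.29, 0.32} → pass.
IM (methods 1·2): 0.54 vs {0.22, 0.12, 0.20, 0.20} → pass.
NFC (methods 1·2): 0.90 vs {0.32, 0.29, 0.20, 0.20} → pass.
0 of 3 fail.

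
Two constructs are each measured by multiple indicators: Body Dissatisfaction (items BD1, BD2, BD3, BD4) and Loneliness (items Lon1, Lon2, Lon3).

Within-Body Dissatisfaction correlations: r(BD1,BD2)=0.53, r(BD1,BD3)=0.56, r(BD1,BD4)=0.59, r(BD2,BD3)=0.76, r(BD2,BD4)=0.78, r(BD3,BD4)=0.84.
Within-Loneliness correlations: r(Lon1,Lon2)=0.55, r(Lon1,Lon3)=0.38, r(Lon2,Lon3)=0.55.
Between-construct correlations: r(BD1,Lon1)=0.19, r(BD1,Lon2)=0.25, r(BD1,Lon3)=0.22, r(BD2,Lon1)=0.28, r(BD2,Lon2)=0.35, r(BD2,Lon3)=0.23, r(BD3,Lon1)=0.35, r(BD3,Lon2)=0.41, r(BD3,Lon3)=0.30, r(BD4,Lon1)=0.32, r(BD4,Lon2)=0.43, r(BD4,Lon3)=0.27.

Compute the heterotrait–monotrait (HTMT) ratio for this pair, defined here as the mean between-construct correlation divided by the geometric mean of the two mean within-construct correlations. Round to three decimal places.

0.519

Mean heterotrait r = 3.60/12 = 0.3000.
Mean within-BD = 4.06/6 = 0.6767; mean within-Lon = 1.48/3 = 0.4933.
Geometric mean = √(0.6767 × 0.4933) = 0.5778.
HTMT = 0.3000 / 0.5778 = 0.519.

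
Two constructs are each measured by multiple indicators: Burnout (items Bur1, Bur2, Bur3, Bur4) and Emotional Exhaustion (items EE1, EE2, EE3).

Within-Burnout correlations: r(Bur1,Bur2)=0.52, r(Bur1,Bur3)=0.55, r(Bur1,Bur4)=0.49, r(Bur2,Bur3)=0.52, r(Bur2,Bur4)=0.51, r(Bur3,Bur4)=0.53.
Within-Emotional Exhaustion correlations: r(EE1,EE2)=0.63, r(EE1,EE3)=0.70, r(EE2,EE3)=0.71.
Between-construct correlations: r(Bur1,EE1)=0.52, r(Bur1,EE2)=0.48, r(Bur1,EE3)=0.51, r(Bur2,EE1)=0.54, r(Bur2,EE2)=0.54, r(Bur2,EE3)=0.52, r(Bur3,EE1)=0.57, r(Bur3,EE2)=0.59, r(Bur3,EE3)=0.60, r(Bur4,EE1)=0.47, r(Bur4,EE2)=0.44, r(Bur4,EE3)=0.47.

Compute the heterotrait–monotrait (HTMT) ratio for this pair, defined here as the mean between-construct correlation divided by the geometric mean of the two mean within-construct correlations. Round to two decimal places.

Mean heterotrait r = 6.25/12 = 0.5208.
Mean within-Bur = 3.12/6 = 0.5200; mean within-EE = 2.04/3 = 0.6800.
Geometric mean = √(0.5200 × 0.6800) = 0.5946.
HTMT = 0.5208 / 0.5946 = 0.88.

0.88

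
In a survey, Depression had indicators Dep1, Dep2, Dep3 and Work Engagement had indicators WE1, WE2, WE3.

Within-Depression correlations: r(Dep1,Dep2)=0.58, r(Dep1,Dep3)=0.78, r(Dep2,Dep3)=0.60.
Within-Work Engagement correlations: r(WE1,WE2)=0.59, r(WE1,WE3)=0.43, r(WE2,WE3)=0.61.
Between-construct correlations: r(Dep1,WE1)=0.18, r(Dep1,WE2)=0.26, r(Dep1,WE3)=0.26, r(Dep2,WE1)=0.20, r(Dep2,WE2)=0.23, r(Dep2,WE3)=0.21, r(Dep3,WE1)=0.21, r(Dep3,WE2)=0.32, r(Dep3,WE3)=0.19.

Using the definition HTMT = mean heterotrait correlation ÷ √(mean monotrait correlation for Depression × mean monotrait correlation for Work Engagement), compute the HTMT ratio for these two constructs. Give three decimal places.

0.384

Mean heterotrait r = 2.06/9 = 0.2289.
Mean within-Dep = 1.96/3 = 0.6533; mean within-WE = 1.63/3 = 0.5433.
Geometric mean = √(0.6533 × 0.5433) = 0.5958.
HTMT = 0.2289 / 0.5958 = 0.384.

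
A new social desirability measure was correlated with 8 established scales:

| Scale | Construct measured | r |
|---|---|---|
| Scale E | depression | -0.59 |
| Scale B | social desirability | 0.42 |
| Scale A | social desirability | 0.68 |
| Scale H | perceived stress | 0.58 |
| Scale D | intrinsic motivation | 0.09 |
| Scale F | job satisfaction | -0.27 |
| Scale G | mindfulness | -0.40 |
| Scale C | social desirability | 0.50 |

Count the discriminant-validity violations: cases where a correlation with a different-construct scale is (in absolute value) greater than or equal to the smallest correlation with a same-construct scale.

Convergent (same construct = social desirability): Scale B, Scale A, Scale C.
Smallest convergent = 0.42. Discriminant |r|: 0.59, 0.58, 0.09, 0.27, 0.40; count ≥ 0.42 → 2.

2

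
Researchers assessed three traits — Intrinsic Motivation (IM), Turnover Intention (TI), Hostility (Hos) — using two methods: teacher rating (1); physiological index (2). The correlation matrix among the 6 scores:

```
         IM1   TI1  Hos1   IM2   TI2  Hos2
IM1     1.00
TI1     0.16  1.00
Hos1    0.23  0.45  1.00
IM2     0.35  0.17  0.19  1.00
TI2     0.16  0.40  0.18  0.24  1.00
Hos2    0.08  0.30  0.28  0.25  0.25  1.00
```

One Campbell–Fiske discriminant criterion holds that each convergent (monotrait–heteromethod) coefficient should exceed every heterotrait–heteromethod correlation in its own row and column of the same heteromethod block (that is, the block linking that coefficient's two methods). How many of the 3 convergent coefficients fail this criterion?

Convergent coefficients and their comparison sets:
IM (methods 1·2): 0.35 vs {0.16, 0.17, 0.08, 0.19} → pass.
TI (methods 1·2): 0.40 vs {0.17, 0.16, 0.30, 0.18} → pass.
Hos (methods 1·2): 0.28 vs {0.19, 0.08, 0.18, 0.30} → fail.
1 of 3 fail.

1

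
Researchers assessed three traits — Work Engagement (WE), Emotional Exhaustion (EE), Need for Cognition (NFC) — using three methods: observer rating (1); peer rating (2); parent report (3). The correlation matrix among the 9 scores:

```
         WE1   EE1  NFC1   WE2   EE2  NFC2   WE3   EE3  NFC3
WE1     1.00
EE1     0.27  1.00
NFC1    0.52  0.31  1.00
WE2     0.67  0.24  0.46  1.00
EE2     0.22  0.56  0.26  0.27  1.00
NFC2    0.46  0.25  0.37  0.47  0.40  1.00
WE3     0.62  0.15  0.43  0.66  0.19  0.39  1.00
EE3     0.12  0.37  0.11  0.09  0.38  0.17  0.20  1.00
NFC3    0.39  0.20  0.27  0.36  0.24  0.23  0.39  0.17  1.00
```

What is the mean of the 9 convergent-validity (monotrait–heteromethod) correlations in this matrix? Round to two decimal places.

0.46

Convergent values: 0.67, 0.62, 0.66, 0.56, 0.37, 0.38, 0.37, 0.27, 0.23; mean = 4.13/9 = 0.46.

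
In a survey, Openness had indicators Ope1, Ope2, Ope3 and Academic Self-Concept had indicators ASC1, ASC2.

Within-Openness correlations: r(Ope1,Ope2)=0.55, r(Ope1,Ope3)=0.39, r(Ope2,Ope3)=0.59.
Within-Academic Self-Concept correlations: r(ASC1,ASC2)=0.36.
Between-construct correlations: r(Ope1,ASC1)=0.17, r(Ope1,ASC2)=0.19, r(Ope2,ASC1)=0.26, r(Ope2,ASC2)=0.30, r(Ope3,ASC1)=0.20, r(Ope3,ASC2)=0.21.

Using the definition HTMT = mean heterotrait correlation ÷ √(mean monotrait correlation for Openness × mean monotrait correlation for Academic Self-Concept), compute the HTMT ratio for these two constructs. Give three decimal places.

0.517

Mean between = 1.33/6 = 0.2217.
Mean within-Ope = 1.53/3 = 0.5100; mean within-ASC = 0.36/1 = 0.3600.
Geometric mean = √(0.5100 × 0.3600) = 0.4285.
HTMT = 0.2217 / 0.4285 = 0.517.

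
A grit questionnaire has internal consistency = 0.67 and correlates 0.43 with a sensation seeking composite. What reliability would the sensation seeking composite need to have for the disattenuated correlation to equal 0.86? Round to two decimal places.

r_true = r_obs / √(r_xx · r_yy) ⇒ 0.86 = 0.43 / √(0.67 · r_yy).
√(0.67 · r_yy) = 0.43 / 0.86 = 0.5000; 0.67 · r_yy = 0.2500; r_yy = 0.2500 / 0.67 ≈ 0.37.

0.37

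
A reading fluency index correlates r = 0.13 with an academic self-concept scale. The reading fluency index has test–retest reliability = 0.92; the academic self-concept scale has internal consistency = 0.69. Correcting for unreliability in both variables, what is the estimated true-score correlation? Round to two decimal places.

r_true = r_obs / √(r_xx · r_yy) = 0.13 / √(0.92 × 0.69) = 0.13 / √0.6348 = 0.13 / 0.7967 ≈ 0.16.

0.16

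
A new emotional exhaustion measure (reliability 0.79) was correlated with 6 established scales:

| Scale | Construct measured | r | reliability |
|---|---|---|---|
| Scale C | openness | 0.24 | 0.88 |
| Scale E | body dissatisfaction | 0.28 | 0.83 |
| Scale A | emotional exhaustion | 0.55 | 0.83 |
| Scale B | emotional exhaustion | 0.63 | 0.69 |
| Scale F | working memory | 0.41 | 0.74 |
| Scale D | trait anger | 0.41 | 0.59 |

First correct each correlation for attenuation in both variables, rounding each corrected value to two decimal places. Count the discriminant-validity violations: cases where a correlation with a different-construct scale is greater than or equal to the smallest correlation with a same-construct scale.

0

Disattenuated r (r / √(r_scale · r_new)):
  Scale C (disc): 0.24 / √(0.88·0.79) = 0.29
  Scale E (disc): 0.28 / √(0.83·0.79) = 0.35
  Scale A (conv): 0.55 / √(0.83·0.79) = 0.68
  Scale B (conv): 0.63 / √(0.69·0.79) = 0.85
  Scale F (disc): 0.41 / √(0.74·0.79) = 0.54
  Scale D (disc): 0.41 / √(0.59·0.79) = 0.60
Smallest convergent = 0.68. Discriminant values: 0.29, 0.35, 0.54, 0.60; count ≥ 0.68 → 0.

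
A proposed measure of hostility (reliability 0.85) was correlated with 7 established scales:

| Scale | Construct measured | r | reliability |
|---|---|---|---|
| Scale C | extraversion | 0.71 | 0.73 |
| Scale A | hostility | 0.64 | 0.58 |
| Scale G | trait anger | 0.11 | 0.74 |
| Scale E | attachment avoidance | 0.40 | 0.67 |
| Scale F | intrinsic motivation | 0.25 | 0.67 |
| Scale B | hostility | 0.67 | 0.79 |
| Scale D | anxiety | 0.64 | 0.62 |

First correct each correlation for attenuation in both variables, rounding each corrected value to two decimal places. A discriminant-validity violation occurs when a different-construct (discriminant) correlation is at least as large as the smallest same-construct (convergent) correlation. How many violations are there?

2

Disattenuated r (r / √(r_scale · r_new)):
  Scale C (disc): 0.71 / √(0.73·0.85) = 0.90
  Scale A (conv): 0.64 / √(0.58·0.85) = 0.91
  Scale G (disc): 0.11 / √(0.74·0.85) = 0.14
  Scale E (disc): 0.40 / √(0.67·0.85) = 0.53
  Scale F (disc): 0.25 / √(0.67·0.85) = 0.33
  Scale B (conv): 0.67 / √(0.79·0.85) = 0.82
  Scale D (disc): 0.64 / √(0.62·0.85) = 0.88
Smallest convergent = 0.82. Discriminant values: 0.90, 0.14, 0.53, 0.33, 0.88; count ≥ 0.82 → 2.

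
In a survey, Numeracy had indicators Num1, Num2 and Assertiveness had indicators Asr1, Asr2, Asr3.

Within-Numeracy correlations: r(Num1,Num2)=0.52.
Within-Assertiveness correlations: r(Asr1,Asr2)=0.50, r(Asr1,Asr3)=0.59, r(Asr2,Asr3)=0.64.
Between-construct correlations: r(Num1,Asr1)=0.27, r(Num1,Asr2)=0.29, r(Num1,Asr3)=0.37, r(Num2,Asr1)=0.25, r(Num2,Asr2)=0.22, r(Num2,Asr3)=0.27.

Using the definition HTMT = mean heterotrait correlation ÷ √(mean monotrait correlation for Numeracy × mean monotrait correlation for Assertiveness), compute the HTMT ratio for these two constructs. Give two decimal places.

Mean between = 1.67/6 = 0.2783.
Mean within-Num = 0.52/1 = 0.5200; mean within-Asr = 1.73/3 = 0.5767.
Geometric mean = √(0.5200 × 0.5767) = 0.5476.
HTMT = 0.2783 / 0.5476 = 0.51.

0.51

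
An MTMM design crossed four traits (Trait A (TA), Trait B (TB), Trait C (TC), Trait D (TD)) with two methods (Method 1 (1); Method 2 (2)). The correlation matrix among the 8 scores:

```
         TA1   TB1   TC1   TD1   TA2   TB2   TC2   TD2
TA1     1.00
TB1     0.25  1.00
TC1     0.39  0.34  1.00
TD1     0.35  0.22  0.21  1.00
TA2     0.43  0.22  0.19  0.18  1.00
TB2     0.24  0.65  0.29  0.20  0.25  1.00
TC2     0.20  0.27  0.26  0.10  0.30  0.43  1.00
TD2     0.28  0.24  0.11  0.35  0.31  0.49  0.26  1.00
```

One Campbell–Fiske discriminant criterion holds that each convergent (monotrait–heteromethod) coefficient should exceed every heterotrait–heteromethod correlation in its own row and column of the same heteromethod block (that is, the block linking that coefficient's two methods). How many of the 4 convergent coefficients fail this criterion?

1

Each convergent coefficient versus the relevant comparison correlations:
TA (methods 1·2): 0.43 vs {0.24, 0.22, 0.20, 0.19, 0.28, 0.18} → pass.
TB (methods 1·2): 0.65 vs {0.22, 0.24, 0.27, 0.29, 0.24, 0.20} → pass.
TC (methods 1·2): 0.26 vs {0.19, 0.20, 0.29, 0.27, 0.11, 0.10} → fail.
TD (methods 1·2): 0.35 vs {0.18, 0.28, 0.20, 0.24, 0.10, 0.11} → pass.
1 of 4 fail.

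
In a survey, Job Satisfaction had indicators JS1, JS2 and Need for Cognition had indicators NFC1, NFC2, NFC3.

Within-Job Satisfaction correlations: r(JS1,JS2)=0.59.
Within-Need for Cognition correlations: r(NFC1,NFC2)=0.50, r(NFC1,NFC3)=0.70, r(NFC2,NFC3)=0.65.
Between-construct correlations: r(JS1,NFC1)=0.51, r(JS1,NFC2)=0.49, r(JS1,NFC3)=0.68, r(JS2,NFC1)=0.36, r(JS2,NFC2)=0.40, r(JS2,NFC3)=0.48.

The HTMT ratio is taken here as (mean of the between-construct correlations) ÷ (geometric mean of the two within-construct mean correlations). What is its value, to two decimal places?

0.81

Mean between = 2.92/6 = 0.4867.
Mean within-JS = 0.59/1 = 0.5900; mean within-NFC = 1.85/3 = 0.6167.
Geometric mean = √(0.5900 × 0.6167) = 0.6032.
HTMT = 0.4867 / 0.6032 = 0.81.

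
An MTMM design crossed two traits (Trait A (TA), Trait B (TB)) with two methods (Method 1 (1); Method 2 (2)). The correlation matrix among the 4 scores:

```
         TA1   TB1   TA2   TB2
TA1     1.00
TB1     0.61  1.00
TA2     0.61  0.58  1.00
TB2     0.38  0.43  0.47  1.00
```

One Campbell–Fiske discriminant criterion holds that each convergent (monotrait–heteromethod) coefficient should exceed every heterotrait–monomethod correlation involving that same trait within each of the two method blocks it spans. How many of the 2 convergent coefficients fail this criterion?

2

Each convergent coefficient versus the relevant comparison correlations:
TA (methods 1·2): 0.61 vs {0.61, 0.47} → fail.
TB (methods 1·2): 0.43 vs {0.61, 0.47} → fail.
2 of 2 fail.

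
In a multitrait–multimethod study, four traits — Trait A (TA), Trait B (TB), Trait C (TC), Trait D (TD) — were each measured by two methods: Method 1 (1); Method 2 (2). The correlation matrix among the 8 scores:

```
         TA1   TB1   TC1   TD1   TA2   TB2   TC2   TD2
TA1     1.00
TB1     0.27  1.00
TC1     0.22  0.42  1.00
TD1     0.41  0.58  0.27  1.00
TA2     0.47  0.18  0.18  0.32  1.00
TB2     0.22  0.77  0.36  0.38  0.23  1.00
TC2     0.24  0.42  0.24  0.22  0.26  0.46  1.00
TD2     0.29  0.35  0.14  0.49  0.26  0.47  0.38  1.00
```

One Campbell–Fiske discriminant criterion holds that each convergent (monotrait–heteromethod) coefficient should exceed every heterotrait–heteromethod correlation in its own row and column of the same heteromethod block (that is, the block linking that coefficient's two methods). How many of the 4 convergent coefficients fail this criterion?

Each convergent coefficient versus the relevant comparison correlations:
TA (methods 1·2): 0.47 vs {0.22, 0.18, 0.24, 0.18, 0.29, 0.32} → pass.
TB (methods 1·2): 0.77 vs {0.18, 0.22, 0.42, 0.36, 0.35, 0.38} → pass.
TC (methods 1·2): 0.24 vs {0.18, 0.24, 0.36, 0.42, 0.14, 0.22} → fail.
TD (methods 1·2): 0.49 vs {0.32, 0.29, 0.38, 0.35, 0.22, 0.14} → pass.
1 of 4 fail.

1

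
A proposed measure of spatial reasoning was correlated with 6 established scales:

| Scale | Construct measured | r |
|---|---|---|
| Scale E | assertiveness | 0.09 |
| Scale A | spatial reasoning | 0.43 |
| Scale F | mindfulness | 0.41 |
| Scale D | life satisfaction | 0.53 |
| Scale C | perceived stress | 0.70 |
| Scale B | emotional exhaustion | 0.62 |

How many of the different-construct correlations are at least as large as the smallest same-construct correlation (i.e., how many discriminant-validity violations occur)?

3

Convergent (same construct = spatial reasoning): Scale A.
Smallest convergent = 0.43. Discriminant values: 0.09, 0.41, 0.53, 0.70, 0.62; count ≥ 0.43 → 3.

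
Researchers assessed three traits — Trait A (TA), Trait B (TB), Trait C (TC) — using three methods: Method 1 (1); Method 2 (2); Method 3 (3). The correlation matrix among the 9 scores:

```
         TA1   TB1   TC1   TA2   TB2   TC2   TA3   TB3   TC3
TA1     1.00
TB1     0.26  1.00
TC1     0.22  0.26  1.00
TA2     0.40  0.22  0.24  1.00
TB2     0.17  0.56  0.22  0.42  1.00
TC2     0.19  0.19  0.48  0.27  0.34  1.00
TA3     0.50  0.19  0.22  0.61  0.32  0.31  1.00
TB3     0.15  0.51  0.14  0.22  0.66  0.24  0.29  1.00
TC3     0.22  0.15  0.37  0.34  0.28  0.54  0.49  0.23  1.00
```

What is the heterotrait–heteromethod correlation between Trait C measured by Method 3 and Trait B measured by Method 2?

0.28

Different traits and methods: r(TC3, TB2) = 0.28.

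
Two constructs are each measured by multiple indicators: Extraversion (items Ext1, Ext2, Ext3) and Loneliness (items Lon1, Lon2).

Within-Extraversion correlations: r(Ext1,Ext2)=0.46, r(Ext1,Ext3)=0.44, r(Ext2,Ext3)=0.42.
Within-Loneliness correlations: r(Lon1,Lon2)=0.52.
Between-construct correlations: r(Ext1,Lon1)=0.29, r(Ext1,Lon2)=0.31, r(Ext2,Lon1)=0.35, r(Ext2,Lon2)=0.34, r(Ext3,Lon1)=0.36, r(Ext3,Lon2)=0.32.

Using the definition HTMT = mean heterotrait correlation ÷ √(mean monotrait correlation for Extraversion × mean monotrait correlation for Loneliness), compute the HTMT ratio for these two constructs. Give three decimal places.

Between-construct mean = 1.97/6 = 0.3283.
Mean within-Ext = 1.32/3 = 0.4400; mean within-Lon = 0.52/1 = 0.5200.
Geometric mean = √(0.4400 × 0.5200) = 0.4783.
HTMT = 0.3283 / 0.4783 = 0.686.

0.686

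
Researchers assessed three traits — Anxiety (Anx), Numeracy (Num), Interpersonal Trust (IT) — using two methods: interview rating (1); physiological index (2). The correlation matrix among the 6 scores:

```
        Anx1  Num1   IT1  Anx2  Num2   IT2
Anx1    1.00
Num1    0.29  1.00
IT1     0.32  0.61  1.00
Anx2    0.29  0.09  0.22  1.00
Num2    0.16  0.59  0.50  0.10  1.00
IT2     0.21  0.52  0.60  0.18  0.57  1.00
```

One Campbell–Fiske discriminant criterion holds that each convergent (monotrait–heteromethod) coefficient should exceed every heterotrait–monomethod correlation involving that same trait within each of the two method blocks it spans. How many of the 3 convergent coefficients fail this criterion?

Checking each validity diagonal entry against its comparison values:
Anx (methods 1·2): 0.29 vs {0.29, 0.10, 0.32, 0.18} → fail.
Num (methods 1·2): 0.59 vs {0.29, 0.10, 0.61, 0.57} → fail.
IT (methods 1·2): 0.60 vs {0.32, 0.18, 0.61, 0.57} → fail.
3 of 3 fail.

3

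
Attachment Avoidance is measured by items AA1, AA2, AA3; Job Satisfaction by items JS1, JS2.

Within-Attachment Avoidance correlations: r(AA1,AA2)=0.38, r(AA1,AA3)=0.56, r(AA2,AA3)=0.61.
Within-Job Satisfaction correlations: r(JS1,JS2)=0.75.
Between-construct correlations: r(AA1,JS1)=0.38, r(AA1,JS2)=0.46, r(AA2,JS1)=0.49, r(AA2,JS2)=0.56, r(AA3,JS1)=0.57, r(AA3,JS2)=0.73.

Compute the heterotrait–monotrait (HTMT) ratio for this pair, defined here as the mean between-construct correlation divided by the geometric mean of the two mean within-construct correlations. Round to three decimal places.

Between-construct mean = 3.19/6 = 0.5317.
Mean within-AA = 1.55/3 = 0.5167; mean within-JS = 0.75/1 = 0.7500.
Geometric mean = √(0.5167 × 0.7500) = 0.6225.
HTMT = 0.5317 / 0.6225 = 0.854.

0.854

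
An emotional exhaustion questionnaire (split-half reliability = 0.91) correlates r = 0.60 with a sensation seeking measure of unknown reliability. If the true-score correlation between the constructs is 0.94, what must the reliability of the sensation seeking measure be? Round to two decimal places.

r_true = r_obs / √(r_xx · r_yy) ⇒ 0.94 = 0.60 / √(0.91 · r_yy).
√(0.91 · r_yy) = 0.60 / 0.94 = 0.6383; 0.91 · r_yy = 0.4074; r_yy = 0.4074 / 0.91 ≈ 0.45.

0.45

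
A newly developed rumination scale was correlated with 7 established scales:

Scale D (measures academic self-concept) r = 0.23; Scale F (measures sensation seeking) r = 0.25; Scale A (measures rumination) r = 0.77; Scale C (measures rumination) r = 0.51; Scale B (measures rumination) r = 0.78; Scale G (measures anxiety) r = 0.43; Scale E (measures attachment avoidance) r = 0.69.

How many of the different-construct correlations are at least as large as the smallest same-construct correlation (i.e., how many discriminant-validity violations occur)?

Convergent (same construct = rumination): Scale A, Scale C, Scale B.
Smallest convergent = 0.51. Discriminant values: 0.23, 0.25, 0.43, 0.69; count ≥ 0.51 → 1.

1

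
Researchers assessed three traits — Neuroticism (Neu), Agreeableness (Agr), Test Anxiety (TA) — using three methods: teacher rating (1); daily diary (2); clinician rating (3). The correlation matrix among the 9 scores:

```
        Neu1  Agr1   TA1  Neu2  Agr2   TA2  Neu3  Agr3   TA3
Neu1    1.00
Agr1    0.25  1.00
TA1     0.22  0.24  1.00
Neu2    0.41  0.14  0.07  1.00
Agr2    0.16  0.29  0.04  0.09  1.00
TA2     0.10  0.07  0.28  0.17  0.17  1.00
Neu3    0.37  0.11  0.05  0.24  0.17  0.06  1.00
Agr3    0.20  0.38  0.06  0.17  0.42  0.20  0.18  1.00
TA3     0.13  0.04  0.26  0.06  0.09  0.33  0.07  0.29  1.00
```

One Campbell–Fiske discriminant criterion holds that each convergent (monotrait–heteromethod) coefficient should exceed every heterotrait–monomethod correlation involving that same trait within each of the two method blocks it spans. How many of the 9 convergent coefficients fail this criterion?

Convergent coefficients and their comparison sets:
Neu (methods 1·2): 0.41 vs {0.25, 0.09, 0.22, 0.17} → pass.
Neu (methods 1·3): 0.37 vs {0.25, 0.18, 0.22, 0.07} → pass.
Neu (methods 2·3): 0.24 vs {0.09, 0.18, 0.17, 0.07} → pass.
Agr (methods 1·2): 0.29 vs {0.25, 0.09, 0.24, 0.17} → pass.
Agr (methods 1·3): 0.38 vs {0.25, 0.18, 0.24, 0.29} → pass.
Agr (methods 2·3): 0.42 vs {0.09, 0.18, 0.17, 0.29} → pass.
TA (methods 1·2): 0.28 vs {0.22, 0.17, 0.24, 0.17} → pass.
TA (methods 1·3): 0.26 vs {0.22, 0.07, 0.24, 0.29} → fail.
TA (methods 2·3): 0.33 vs {0.17, 0.07, 0.17, 0.29} → pass.
1 of 9 fail.

1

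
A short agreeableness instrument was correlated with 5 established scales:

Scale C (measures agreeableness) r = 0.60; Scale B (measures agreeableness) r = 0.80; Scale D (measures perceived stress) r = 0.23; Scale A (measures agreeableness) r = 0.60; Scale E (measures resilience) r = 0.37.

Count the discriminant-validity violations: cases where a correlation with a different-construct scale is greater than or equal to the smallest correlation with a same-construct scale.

Convergent (same construct = agreeableness): Scale C, Scale B, Scale A.
Smallest convergent = 0.60. Discriminant values: 0.23, 0.37; count ≥ 0.60 → 0.

0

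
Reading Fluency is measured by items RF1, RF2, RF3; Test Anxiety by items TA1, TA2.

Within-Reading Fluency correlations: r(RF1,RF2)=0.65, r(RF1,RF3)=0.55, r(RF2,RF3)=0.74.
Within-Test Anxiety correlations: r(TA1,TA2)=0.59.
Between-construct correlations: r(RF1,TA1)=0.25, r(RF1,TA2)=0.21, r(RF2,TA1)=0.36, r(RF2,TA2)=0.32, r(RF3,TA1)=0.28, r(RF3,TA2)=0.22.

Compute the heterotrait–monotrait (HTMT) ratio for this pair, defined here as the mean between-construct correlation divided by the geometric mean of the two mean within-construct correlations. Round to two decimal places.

0.44

Mean between = 1.64/6 = 0.2733.
Mean within-RF = 1.94/3 = 0.6467; mean within-TA = 0.59/1 = 0.5900.
Geometric mean = √(0.6467 × 0.5900) = 0.6177.
HTMT = 0.2733 / 0.6177 = 0.44.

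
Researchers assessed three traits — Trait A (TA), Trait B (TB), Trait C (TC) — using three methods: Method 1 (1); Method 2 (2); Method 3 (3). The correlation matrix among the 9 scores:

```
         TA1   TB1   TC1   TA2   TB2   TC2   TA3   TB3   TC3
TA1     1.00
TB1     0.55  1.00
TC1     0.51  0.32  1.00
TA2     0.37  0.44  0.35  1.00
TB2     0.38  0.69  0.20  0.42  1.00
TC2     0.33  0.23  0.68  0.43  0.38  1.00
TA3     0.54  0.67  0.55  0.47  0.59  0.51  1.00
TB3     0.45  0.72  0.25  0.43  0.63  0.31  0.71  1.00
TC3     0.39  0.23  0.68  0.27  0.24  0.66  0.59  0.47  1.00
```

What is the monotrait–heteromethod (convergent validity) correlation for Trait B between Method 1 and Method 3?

Same trait (TB), different methods: r(TB1, TB3) = 0.72.

0.72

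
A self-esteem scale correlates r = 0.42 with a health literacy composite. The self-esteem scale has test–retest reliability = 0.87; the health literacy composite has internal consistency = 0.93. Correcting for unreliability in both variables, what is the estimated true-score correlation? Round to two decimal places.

0.47

r_true = r_obs / √(r_xx · r_yy) = 0.42 / √(0.87 × 0.93) = 0.42 / √0.8091 = 0.42 / 0.8995 ≈ 0.47.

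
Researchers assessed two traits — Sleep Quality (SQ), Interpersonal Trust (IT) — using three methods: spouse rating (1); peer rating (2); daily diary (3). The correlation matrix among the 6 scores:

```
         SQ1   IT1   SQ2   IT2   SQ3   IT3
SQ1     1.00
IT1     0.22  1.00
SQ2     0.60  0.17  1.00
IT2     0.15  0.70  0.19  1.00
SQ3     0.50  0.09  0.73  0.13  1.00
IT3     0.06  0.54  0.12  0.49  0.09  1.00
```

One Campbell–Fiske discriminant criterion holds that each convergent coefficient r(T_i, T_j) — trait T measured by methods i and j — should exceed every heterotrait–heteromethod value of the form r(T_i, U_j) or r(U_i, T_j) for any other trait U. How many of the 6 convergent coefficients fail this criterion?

0

Checking each validity diagonal entry against its comparison values:
SQ (methods 1·2): 0.60 vs {0.15, 0.17} → pass.
SQ (methods 1·3): 0.50 vs {0.06, 0.09} → pass.
SQ (methods 2·3): 0.73 vs {0.12, 0.13} → pass.
IT (methods 1·2): 0.70 vs {0.17, 0.15} → pass.
IT (methods 1·3): 0.54 vs {0.09, 0.06} → pass.
IT (methods 2·3): 0.49 vs {0.13, 0.12} → pass.
0 of 6 fail.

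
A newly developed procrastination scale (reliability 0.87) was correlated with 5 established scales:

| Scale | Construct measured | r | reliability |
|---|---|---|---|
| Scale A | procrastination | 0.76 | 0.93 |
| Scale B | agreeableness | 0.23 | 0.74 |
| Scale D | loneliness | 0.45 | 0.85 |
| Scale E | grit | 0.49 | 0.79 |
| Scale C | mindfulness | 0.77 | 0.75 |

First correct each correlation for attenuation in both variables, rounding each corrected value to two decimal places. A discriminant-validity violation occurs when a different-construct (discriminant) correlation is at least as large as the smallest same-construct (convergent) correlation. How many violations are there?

1

Disattenuated r (r / √(r_scale · r_new)):
  Scale A (conv): 0.76 / √(0.93·0.87) = 0.84
  Scale B (disc): 0.23 / √(0.74·0.87) = 0.29
  Scale D (disc): 0.45 / √(0.85·0.87) = 0.52
  Scale E (disc): 0.49 / √(0.79·0.87) = 0.59
  Scale C (disc): 0.77 / √(0.75·0.87) = 0.95
Smallest convergent = 0.84. Discriminant values: 0.29, 0.52, 0.59, 0.95; count ≥ 0.84 → 1.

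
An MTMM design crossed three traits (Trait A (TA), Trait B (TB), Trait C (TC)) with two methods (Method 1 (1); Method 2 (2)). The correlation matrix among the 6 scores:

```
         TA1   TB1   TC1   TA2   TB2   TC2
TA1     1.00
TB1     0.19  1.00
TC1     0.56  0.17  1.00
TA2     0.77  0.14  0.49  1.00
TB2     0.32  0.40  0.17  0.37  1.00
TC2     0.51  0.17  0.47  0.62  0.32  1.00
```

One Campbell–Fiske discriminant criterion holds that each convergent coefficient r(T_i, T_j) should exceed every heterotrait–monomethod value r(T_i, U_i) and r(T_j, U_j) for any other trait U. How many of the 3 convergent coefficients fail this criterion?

1

Each convergent coefficient versus the relevant comparison correlations:
TA (methods 1·2): 0.77 vs {0.19, 0.37, 0.56, 0.62} → pass.
TB (methods 1·2): 0.40 vs {0.19, 0.37, 0.17, 0.32} → pass.
TC (methods 1·2): 0.47 vs {0.56, 0.62, 0.17, 0.32} → fail.
1 of 3 fail.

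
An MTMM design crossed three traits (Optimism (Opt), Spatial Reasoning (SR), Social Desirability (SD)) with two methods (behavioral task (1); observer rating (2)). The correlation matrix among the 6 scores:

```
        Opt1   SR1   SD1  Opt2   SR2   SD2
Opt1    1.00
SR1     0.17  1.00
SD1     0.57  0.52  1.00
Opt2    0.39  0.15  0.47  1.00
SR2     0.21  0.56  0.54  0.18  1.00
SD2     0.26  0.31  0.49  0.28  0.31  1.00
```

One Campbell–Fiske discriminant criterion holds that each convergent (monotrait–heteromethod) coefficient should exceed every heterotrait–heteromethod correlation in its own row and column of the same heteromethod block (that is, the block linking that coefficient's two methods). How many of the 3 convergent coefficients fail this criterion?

Checking each validity diagonal entry against its comparison values:
Opt (methods 1·2): 0.39 vs {0.21, 0.15, 0.26, 0.47} → fail.
SR (methods 1·2): 0.56 vs {0.15, 0.21, 0.31, 0.54} → pass.
SD (methods 1·2): 0.49 vs {0.47, 0.26, 0.54, 0.31} → fail.
2 of 3 fail.

2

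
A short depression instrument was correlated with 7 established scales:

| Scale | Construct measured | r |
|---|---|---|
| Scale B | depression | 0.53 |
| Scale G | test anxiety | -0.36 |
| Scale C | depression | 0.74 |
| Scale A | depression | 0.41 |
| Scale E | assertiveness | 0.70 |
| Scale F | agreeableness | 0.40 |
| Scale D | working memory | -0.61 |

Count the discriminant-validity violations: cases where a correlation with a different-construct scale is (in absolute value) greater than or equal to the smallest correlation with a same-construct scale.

Convergent (same construct = depression): Scale B, Scale C, Scale A.
Smallest convergent = 0.41. Discriminant |r|: 0.36, 0.70, 0.40, 0.61; count ≥ 0.41 → 2.

2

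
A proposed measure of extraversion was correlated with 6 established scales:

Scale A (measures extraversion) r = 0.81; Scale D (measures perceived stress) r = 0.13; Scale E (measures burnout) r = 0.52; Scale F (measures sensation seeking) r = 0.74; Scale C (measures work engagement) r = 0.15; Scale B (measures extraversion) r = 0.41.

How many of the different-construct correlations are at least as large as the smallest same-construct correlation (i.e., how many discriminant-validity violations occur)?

2

Convergent (same construct = extraversion): Scale A, Scale B.
Smallest convergent = 0.41. Discriminant values: 0.13, 0.52, 0.74, 0.15; count ≥ 0.41 → 2.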